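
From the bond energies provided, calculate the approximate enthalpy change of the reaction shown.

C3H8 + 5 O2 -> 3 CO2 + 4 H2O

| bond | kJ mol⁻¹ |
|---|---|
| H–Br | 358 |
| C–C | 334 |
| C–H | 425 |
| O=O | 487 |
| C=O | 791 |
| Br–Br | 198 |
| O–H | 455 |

Bonds broken (reactants):
  C–C: 2 × 334 = 668
  C–H: 8 × 425 = 3400
  O=O: 5 × 487 = 2435
  Σ(broken) = 6503 kJ
Bonds formed (products):
  C=O: 6 × 791 = 4746
  O–H: 8 × 455 = 3640
  Σ(formed) = 8386 kJ
ΔH = Σ(broken) − Σ(formed) = 6503 − 8386 = −1883 kJ

ΔH ≈ −1883 kJ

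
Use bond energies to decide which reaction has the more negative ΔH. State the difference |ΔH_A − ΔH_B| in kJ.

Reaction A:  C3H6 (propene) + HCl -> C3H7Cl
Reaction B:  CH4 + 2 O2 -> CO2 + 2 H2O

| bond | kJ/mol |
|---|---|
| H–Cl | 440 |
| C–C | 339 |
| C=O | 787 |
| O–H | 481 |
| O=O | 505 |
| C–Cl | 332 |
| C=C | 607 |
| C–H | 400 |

Reaction B, by 864 kJ

Reaction A:
  Bonds broken (reactants):
    C–C: 1 × 339 = 339
    C–H: 6 × 400 = 2400
    C=C: 1 × 607 = 607
    H–Cl: 1 × 440 = 440
    Σ(broken) = 3786 kJ
  Bonds formed (products):
    C–C: 2 × 339 = 678
    C–Cl: 1 × 332 = 332
    C–H: 7 × 400 = 2800
    Σ(formed) = 3810 kJ
  ΔH_A = 3786 − 3810 = −24 kJ
Reaction B:
  Bonds broken (reactants):
    C–H: 4 × 400 = 1600
    O=O: 2 × 505 = 1010
    Σ(broken) = 2610 kJ
  Bonds formed (products):
    C=O: 2 × 787 = 1574
    O–H: 4 × 481 = 1924
    Σ(formed) = 3498 kJ
  ΔH_B = 2610 − 3498 = −888 kJ
ΔH_A − ΔH_B = +864 kJ, so reaction B has the more negative ΔH; |ΔH_A − ΔH_B| = 864 kJ.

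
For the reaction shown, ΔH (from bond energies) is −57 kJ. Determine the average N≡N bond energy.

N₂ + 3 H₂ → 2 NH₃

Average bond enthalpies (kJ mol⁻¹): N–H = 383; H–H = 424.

D(N≡N) ≈ 969 kJ/mol

Let D be the N≡N bond energy.
Σ(broken) = 3×424 + 1×D = 1272 + D
Σ(formed) = 6×383 = 2298
ΔH = Σ(broken) − Σ(formed) = (1272 + D) − (2298) = −1026 + D
Setting this equal to −57 kJ gives D = 969 kJ/mol.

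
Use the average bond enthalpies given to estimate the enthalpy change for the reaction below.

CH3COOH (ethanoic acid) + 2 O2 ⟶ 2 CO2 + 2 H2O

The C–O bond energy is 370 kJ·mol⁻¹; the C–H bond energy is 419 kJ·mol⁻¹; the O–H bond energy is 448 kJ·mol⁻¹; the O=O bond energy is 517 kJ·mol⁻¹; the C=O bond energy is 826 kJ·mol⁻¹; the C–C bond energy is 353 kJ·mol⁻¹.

ΔH ≈ −808 kJ

Bonds broken (reactants):
  C–C: 1 × 353 = 353
  C–H: 3 × 419 = 1257
  C–O: 1 × 370 = 370
  C=O: 1 × 826 = 826
  O–H: 1 × 448 = 448
  O=O: 2 × 517 = 1034
  Σ(broken) = 4288 kJ
Bonds formed (products):
  C=O: 4 × 826 = 3304
  O–H: 4 × 448 = 1792
  Σ(formed) = 5096 kJ
ΔH = Σ(broken) − Σ(formed) = 4288 − 5096 = −808 kJ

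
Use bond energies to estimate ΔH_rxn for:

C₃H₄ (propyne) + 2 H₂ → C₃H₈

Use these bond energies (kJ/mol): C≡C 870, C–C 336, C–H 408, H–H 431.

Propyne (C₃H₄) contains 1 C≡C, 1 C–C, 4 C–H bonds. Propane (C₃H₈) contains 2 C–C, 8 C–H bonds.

Bonds broken (reactants):
  C≡C: 1 × 870 = 870
  C–C: 1 × 336 = 336
  C–H: 4 × 408 = 1632
  H–H: 2 × 431 = 862
  Σ(broken) = 3700 kJ
Bonds formed (products):
  C–C: 2 × 336 = 672
  C–H: 8 × 408 = 3264
  Σ(formed) = 3936 kJ
ΔH = Σ(broken) − Σ(formed) = 3700 − 3936 = −236 kJ

ΔH ≈ −236 kJ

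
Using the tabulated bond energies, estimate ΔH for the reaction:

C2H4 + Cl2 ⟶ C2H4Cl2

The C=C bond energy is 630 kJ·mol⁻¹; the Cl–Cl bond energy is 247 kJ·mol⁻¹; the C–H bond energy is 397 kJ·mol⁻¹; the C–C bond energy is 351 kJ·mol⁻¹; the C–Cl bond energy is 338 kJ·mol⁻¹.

ΔH ≈ −150 kJ

Bonds broken (reactants):
  C–H: 4 × 397 = 1588
  C=C: 1 × 630 = 630
  Cl–Cl: 1 × 247 = 247
  Σ(broken) = 2465 kJ
Bonds formed (products):
  C–C: 1 × 351 = 351
  C–Cl: 2 × 338 = 676
  C–H: 4 × 397 = 1588
  Σ(formed) = 2615 kJ
ΔH = Σ(broken) − Σ(formed) = 2465 − 2615 = −150 kJ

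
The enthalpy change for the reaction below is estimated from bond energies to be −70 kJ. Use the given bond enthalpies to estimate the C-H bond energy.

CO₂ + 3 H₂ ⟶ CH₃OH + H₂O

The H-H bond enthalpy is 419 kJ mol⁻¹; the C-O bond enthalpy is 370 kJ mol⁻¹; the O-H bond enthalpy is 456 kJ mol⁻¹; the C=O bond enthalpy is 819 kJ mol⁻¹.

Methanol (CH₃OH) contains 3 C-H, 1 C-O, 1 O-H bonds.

D(C-H) ≈ 409 kJ/mol

Let D be the C-H bond energy.
Σ(broken) = 2×819 + 3×419 = 2895
Σ(formed) = 3×D + 1×370 + 3×456 = 1738 + 3D
ΔH = Σ(broken) − Σ(formed) = (2895) − (1738 + 3D) = +1157 − 3D
Setting this equal to −70 kJ gives 3D = 1227, so D = 409 kJ/mol.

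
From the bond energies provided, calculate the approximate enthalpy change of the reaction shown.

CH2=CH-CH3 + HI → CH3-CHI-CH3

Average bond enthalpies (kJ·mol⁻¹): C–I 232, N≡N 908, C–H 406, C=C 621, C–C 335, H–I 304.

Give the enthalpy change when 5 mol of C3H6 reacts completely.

ΔH = −240 kJ

Bonds broken (reactants):
  C–C: 1 × 335 = 335
  C–H: 6 × 406 = 2436
  C=C: 1 × 621 = 621
  H–I: 1 × 304 = 304
  Σ(broken) = 3696 kJ
Bonds formed (products):
  C–C: 2 × 335 = 670
  C–H: 7 × 406 = 2842
  C–I: 1 × 232 = 232
  Σ(formed) = 3744 kJ
ΔH = Σ(broken) − Σ(formed) = 3696 − 3744 = −48 kJ
For 5× the reaction as written: 5 × (−48) = −240 kJ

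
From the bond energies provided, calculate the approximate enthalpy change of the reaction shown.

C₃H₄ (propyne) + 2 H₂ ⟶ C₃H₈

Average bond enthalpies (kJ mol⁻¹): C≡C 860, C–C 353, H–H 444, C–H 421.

Bonds broken (reactants):
  C≡C: 1 × 860 = 860
  C–C: 1 × 353 = 353
  C–H: 4 × 421 = 1684
  H–H: 2 × 444 = 888
  Σ(broken) = 3785 kJ
Bonds formed (products):
  C–C: 2 × 353 = 706
  C–H: 8 × 421 = 3368
  Σ(formed) = 4074 kJ
ΔH = Σ(broken) − Σ(formed) = 3785 − 4074 = −289 kJ

ΔH ≈ −289 kJ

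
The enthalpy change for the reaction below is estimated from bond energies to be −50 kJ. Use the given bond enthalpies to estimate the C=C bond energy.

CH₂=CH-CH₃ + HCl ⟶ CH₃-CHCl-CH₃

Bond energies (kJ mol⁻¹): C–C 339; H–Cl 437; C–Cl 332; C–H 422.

D(C=C) ≈ 606 kJ/mol

Let D be the C=C bond energy.
Σ(broken) = 1×339 + 6×422 + 1×D + 1×437 = 3308 + D
Σ(formed) = 2×339 + 1×332 + 7×422 = 3964
ΔH = Σ(broken) − Σ(formed) = (3308 + D) − (3964) = −656 + D
Setting this equal to −50 kJ gives D = 606 kJ/mol.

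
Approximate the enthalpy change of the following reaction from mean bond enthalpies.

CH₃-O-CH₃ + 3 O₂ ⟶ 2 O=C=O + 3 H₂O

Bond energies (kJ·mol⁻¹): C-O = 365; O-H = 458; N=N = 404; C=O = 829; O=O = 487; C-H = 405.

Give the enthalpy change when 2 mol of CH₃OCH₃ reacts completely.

Bonds broken (reactants):
  C-H: 6 × 405 = 2430
  C-O: 2 × 365 = 730
  O=O: 3 × 487 = 1461
  Σ(broken) = 4621 kJ
Bonds formed (products):
  C=O: 4 × 829 = 3316
  O-H: 6 × 458 = 2748
  Σ(formed) = 6064 kJ
ΔH = Σ(broken) − Σ(formed) = 4621 − 6064 = −1443 kJ
For 2× the reaction as written: 2 × (−1443) = −2886 kJ

ΔH = −2886 kJ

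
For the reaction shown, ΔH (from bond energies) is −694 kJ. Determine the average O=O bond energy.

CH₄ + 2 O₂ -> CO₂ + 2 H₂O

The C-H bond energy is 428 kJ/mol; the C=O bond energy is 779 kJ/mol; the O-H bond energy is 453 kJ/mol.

D(O=O) ≈ 482 kJ/mol

Let D be the O=O bond energy.
Σ(broken) = 4×428 + 2×D = 1712 + 2D
Σ(formed) = 2×779 + 4×453 = 3370
ΔH = Σ(broken) − Σ(formed) = (1712 + 2D) − (3370) = −1658 + 2D
Setting this equal to −694 kJ gives 2D = 964, so D = 482 kJ/mol.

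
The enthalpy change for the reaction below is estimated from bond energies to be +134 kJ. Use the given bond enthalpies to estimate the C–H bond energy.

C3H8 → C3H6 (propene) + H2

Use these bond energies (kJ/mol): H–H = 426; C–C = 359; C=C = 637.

Let D be the C–H bond energy.
Σ(broken) = 2×359 + 8×D = 718 + 8D
Σ(formed) = 1×359 + 6×D + 1×637 + 1×426 = 1422 + 6D
ΔH = Σ(broken) − Σ(formed) = (718 + 8D) − (1422 + 6D) = −704 + 2D
Setting this equal to +134 kJ gives 2D = 838, so D = 419 kJ/mol.

D(C–H) ≈ 419 kJ/mol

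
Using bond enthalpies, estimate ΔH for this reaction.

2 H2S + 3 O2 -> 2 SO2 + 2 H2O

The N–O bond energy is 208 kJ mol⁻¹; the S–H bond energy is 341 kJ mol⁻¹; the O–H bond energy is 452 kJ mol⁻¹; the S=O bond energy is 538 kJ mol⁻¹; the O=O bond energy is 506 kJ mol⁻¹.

ΔH ≈ −1078 kJ

Bonds broken (reactants):
  O=O: 3 × 506 = 1518
  S–H: 4 × 341 = 1364
  Σ(broken) = 2882 kJ
Bonds formed (products):
  O–H: 4 × 452 = 1808
  S=O: 4 × 538 = 2152
  Σ(formed) = 3960 kJ
ΔH = Σ(broken) − Σ(formed) = 2882 − 3960 = −1078 kJ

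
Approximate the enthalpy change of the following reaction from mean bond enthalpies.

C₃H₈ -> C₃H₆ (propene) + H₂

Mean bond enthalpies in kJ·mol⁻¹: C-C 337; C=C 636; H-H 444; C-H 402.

Bonds broken (reactants):
  C-C: 2 × 337 = 674
  C-H: 8 × 402 = 3216
  Σ(broken) = 3890 kJ
Bonds formed (products):
  C-C: 1 × 337 = 337
  C-H: 6 × 402 = 2412
  C=C: 1 × 636 = 636
  H-H: 1 × 444 = 444
  Σ(formed) = 3829 kJ
ΔH = Σ(broken) − Σ(formed) = 3890 − 3829 = +61 kJ

ΔH ≈ +61 kJ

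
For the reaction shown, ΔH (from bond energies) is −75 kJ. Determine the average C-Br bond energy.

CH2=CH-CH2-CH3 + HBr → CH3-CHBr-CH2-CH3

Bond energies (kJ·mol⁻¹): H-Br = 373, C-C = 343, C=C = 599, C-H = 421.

D(C-Br) ≈ 283 kJ/mol

Let D be the C-Br bond energy.
Σ(broken) = 2×343 + 8×421 + 1×599 + 1×373 = 5026
Σ(formed) = 1×D + 3×343 + 9×421 = 4818 + D
ΔH = Σ(broken) − Σ(formed) = (5026) − (4818 + D) = +208 − D
Setting this equal to −75 kJ gives D = 283 kJ/mol.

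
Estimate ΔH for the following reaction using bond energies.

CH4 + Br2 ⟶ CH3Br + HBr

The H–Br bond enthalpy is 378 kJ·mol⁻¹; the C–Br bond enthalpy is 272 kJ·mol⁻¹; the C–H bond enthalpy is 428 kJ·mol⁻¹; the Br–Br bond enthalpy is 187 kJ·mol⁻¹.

Bonds broken (reactants):
  Br–Br: 1 × 187 = 187
  C–H: 4 × 428 = 1712
  Σ(broken) = 1899 kJ
Bonds formed (products):
  C–Br: 1 × 272 = 272
  C–H: 3 × 428 = 1284
  H–Br: 1 × 378 = 378
  Σ(formed) = 1934 kJ
ΔH = Σ(broken) − Σ(formed) = 1899 − 1934 = −35 kJ

ΔH ≈ −35 kJ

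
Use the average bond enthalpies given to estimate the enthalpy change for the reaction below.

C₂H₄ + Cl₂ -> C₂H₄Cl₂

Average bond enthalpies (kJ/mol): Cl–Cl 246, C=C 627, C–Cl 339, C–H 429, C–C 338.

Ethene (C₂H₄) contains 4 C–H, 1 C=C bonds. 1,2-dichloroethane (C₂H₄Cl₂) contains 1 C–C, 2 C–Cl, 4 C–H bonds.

Bonds broken (reactants):
  C–H: 4 × 429 = 1716
  C=C: 1 × 627 = 627
  Cl–Cl: 1 × 246 = 246
  Σ(broken) = 2589 kJ
Bonds formed (products):
  C–C: 1 × 338 = 338
  C–Cl: 2 × 339 = 678
  C–H: 4 × 429 = 1716
  Σ(formed) = 2732 kJ
ΔH = Σ(broken) − Σ(formed) = 2589 − 2732 = −143 kJ

ΔH ≈ −143 kJ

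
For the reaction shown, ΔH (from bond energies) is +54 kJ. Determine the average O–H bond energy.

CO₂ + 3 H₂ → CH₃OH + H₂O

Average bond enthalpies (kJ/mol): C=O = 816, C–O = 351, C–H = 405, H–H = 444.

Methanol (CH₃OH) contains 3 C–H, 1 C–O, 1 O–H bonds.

Let D be the O–H bond energy.
Σ(broken) = 2×816 + 3×444 = 2964
Σ(formed) = 3×405 + 1×351 + 3×D = 1566 + 3D
ΔH = Σ(broken) − Σ(formed) = (2964) − (1566 + 3D) = +1398 − 3D
Setting this equal to +54 kJ gives 3D = 1344, so D = 448 kJ/mol.

D(O–H) ≈ 448 kJ/mol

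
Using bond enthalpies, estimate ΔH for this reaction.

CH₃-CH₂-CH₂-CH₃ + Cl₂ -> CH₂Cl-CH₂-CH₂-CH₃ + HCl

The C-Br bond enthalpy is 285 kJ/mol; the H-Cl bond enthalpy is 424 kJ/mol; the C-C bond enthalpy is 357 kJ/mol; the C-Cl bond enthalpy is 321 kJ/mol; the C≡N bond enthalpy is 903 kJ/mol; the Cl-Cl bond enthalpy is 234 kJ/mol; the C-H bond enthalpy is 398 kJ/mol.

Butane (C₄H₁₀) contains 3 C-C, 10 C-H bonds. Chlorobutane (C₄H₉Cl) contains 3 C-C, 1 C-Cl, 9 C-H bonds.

ΔH ≈ −113 kJ

Bonds broken (reactants):
  C-C: 3 × 357 = 1071
  C-H: 10 × 398 = 3980
  Cl-Cl: 1 × 234 = 234
  Σ(broken) = 5285 kJ
Bonds formed (products):
  C-C: 3 × 357 = 1071
  C-Cl: 1 × 321 = 321
  C-H: 9 × 398 = 3582
  H-Cl: 1 × 424 = 424
  Σ(formed) = 5398 kJ
ΔH = Σ(broken) − Σ(formed) = 5285 − 5398 = −113 kJ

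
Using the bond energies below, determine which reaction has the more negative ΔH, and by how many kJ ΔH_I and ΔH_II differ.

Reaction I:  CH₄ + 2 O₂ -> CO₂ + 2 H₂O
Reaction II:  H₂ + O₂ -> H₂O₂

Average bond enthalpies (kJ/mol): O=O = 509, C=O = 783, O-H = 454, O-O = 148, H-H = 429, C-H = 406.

Reaction I:
  Bonds broken (reactants):
    C-H: 4 × 406 = 1624
    O=O: 2 × 509 = 1018
    Σ(broken) = 2642 kJ
  Bonds formed (products):
    C=O: 2 × 783 = 1566
    O-H: 4 × 454 = 1816
    Σ(formed) = 3382 kJ
  ΔH_I = 2642 − 3382 = −740 kJ
Reaction II:
  Bonds broken (reactants):
    H-H: 1 × 429 = 429
    O=O: 1 × 509 = 509
    Σ(broken) = 938 kJ
  Bonds formed (products):
    O-H: 2 × 454 = 908
    O-O: 1 × 148 = 148
    Σ(formed) = 1056 kJ
  ΔH_II = 938 − 1056 = −118 kJ
ΔH_I − ΔH_II = −622 kJ, so reaction I has the more negative ΔH; |ΔH_I − ΔH_II| = 622 kJ.

Reaction I, by 622 kJ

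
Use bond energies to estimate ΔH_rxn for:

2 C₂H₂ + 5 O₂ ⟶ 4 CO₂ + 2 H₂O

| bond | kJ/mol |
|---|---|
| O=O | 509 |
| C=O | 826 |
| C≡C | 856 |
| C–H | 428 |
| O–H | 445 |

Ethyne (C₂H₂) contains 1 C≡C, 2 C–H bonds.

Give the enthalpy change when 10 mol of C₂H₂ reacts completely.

ΔH = −12095 kJ

Bonds broken (reactants):
  C≡C: 2 × 856 = 1712
  C–H: 4 × 428 = 1712
  O=O: 5 × 509 = 2545
  Σ(broken) = 5969 kJ
Bonds formed (products):
  C=O: 8 × 826 = 6608
  O–H: 4 × 445 = 1780
  Σ(formed) = 8388 kJ
ΔH = Σ(broken) − Σ(formed) = 5969 − 8388 = −2419 kJ
For 5× the reaction as written: 5 × (−2419) = −12095 kJ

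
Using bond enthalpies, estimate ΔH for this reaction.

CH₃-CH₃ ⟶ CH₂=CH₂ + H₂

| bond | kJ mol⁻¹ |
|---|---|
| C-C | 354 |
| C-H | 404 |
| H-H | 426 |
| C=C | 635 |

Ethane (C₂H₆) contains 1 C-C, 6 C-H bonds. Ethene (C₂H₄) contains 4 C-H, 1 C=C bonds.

ΔH ≈ +101 kJ

Bonds broken (reactants):
  C-C: 1 × 354 = 354
  C-H: 6 × 404 = 2424
  Σ(broken) = 2778 kJ
Bonds formed (products):
  C-H: 4 × 404 = 1616
  C=C: 1 × 635 = 635
  H-H: 1 × 426 = 426
  Σ(formed) = 2677 kJ
ΔH = Σ(broken) − Σ(formed) = 2778 − 2677 = +101 kJ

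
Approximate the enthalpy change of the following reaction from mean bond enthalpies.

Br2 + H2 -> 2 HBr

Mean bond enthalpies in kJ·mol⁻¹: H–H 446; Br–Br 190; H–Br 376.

ΔH ≈ −116 kJ

Bonds broken (reactants):
  Br–Br: 1 × 190 = 190
  H–H: 1 × 446 = 446
  Σ(broken) = 636 kJ
Bonds formed (products):
  H–Br: 2 × 376 = 752
  Σ(formed) = 752 kJ
ΔH = Σ(broken) − Σ(formed) = 636 − 752 = −116 kJ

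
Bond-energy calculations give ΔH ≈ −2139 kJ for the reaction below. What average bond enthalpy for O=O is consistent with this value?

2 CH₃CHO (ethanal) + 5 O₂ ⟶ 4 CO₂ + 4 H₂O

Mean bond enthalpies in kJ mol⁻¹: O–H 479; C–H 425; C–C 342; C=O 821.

Let D be the O=O bond energy.
Σ(broken) = 2×342 + 8×425 + 2×821 + 5×D = 5726 + 5D
Σ(formed) = 8×821 + 8×479 = 10400
ΔH = Σ(broken) − Σ(formed) = (5726 + 5D) − (10400) = −4674 + 5D
Setting this equal to −2139 kJ gives 5D = 2535, so D = 507 kJ/mol.

D(O=O) ≈ 507 kJ/mol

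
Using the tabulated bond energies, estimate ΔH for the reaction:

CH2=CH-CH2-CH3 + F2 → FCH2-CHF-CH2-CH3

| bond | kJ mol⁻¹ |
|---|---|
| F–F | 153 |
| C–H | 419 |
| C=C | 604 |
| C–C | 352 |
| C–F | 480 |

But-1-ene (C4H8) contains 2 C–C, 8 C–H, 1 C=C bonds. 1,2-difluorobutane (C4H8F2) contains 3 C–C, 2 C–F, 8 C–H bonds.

ΔH ≈ −555 kJ

Bonds broken (reactants):
  C–C: 2 × 352 = 704
  C–H: 8 × 419 = 3352
  C=C: 1 × 604 = 604
  F–F: 1 × 153 = 153
  Σ(broken) = 4813 kJ
Bonds formed (products):
  C–C: 3 × 352 = 1056
  C–F: 2 × 480 = 960
  C–H: 8 × 419 = 3352
  Σ(formed) = 5368 kJ
ΔH = Σ(broken) − Σ(formed) = 4813 − 5368 = −555 kJ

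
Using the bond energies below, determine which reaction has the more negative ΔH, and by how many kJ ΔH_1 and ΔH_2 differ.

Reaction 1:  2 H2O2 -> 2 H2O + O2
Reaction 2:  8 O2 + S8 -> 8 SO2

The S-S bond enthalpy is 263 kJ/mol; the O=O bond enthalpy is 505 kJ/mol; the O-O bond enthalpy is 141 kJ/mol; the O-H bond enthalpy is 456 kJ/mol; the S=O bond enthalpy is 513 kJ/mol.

Reaction 1:
  Bonds broken (reactants):
    O-H: 4 × 456 = 1824
    O-O: 2 × 141 = 282
    Σ(broken) = 2106 kJ
  Bonds formed (products):
    O-H: 4 × 456 = 1824
    O=O: 1 × 505 = 505
    Σ(formed) = 2329 kJ
  ΔH_1 = 2106 − 2329 = −223 kJ
Reaction 2:
  Bonds broken (reactants):
    O=O: 8 × 505 = 4040
    S-S: 8 × 263 = 2104
    Σ(broken) = 6144 kJ
  Bonds formed (products):
    S=O: 16 × 513 = 8208
    Σ(formed) = 8208 kJ
  ΔH_2 = 6144 − 8208 = −2064 kJ
ΔH_1 − ΔH_2 = +1841 kJ, so reaction 2 has the more negative ΔH; |ΔH_1 − ΔH_2| = 1841 kJ.

Reaction 2, by 1841 kJ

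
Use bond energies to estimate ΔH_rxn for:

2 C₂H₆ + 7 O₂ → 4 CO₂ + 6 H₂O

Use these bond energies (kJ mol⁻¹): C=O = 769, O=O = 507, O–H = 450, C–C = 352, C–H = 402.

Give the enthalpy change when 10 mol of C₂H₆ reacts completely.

ΔH = −12375 kJ

Bonds broken (reactants):
  C–C: 2 × 352 = 704
  C–H: 12 × 402 = 4824
  O=O: 7 × 507 = 3549
  Σ(broken) = 9077 kJ
Bonds formed (products):
  C=O: 8 × 769 = 6152
  O–H: 12 × 450 = 5400
  Σ(formed) = 11552 kJ
ΔH = Σ(broken) − Σ(formed) = 9077 − 11552 = −2475 kJ
For 5× the reaction as written: 5 × (−2475) = −12375 kJ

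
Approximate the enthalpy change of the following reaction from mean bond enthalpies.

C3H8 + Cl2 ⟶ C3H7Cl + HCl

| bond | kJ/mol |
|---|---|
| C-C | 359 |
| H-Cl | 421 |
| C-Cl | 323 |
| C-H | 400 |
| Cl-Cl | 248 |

Bonds broken (reactants):
  C-C: 2 × 359 = 718
  C-H: 8 × 400 = 3200
  Cl-Cl: 1 × 248 = 248
  Σ(broken) = 4166 kJ
Bonds formed (products):
  C-C: 2 × 359 = 718
  C-Cl: 1 × 323 = 323
  C-H: 7 × 400 = 2800
  H-Cl: 1 × 421 = 421
  Σ(formed) = 4262 kJ
ΔH = Σ(broken) − Σ(formed) = 4166 − 4262 = −96 kJ

ΔH ≈ −96 kJ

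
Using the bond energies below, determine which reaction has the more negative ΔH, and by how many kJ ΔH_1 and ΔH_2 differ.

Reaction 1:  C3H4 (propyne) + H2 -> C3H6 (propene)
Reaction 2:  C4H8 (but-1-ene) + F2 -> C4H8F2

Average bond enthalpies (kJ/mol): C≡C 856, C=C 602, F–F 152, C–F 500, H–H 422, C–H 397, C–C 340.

Reaction 2, by 468 kJ

Reaction 1:
  Bonds broken (reactants):
    C≡C: 1 × 856 = 856
    C–C: 1 × 340 = 340
    C–H: 4 × 397 = 1588
    H–H: 1 × 422 = 422
    Σ(broken) = 3206 kJ
  Bonds formed (products):
    C–C: 1 × 340 = 340
    C–H: 6 × 397 = 2382
    C=C: 1 × 602 = 602
    Σ(formed) = 3324 kJ
  ΔH_1 = 3206 − 3324 = −118 kJ
Reaction 2:
  Bonds broken (reactants):
    C–C: 2 × 340 = 680
    C–H: 8 × 397 = 3176
    C=C: 1 × 602 = 602
    F–F: 1 × 152 = 152
    Σ(broken) = 4610 kJ
  Bonds formed (products):
    C–C: 3 × 340 = 1020
    C–F: 2 × 500 = 1000
    C–H: 8 × 397 = 3176
    Σ(formed) = 5196 kJ
  ΔH_2 = 4610 − 5196 = −586 kJ
ΔH_1 − ΔH_2 = +468 kJ, so reaction 2 has the more negative ΔH; |ΔH_1 − ΔH_2| = 468 kJ.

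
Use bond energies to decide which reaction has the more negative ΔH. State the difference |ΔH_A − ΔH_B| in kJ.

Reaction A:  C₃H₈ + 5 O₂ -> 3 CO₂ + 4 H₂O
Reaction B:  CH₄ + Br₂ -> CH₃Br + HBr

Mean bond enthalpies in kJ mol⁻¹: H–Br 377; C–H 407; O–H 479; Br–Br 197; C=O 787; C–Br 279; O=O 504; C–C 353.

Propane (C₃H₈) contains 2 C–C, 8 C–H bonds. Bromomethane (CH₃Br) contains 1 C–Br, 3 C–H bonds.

Reaction A:
  Bonds broken (reactants):
    C–C: 2 × 353 = 706
    C–H: 8 × 407 = 3256
    O=O: 5 × 504 = 2520
    Σ(broken) = 6482 kJ
  Bonds formed (products):
    C=O: 6 × 787 = 4722
    O–H: 8 × 479 = 3832
    Σ(formed) = 8554 kJ
  ΔH_A = 6482 − 8554 = −2072 kJ
Reaction B:
  Bonds broken (reactants):
    Br–Br: 1 × 197 = 197
    C–H: 4 × 407 = 1628
    Σ(broken) = 1825 kJ
  Bonds formed (products):
    C–Br: 1 × 279 = 279
    C–H: 3 × 407 = 1221
    H–Br: 1 × 377 = 377
    Σ(formed) = 1877 kJ
  ΔH_B = 1825 − 1877 = −52 kJ
ΔH_A − ΔH_B = −2020 kJ, so reaction A has the more negative ΔH; |ΔH_A − ΔH_B| = 2020 kJ.

Reaction A, by 2020 kJ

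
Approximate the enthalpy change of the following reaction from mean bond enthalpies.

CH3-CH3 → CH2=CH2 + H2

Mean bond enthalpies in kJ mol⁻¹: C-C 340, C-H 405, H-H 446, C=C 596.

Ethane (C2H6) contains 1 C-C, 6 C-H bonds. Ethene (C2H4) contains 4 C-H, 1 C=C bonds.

Bonds broken (reactants):
  C-C: 1 × 340 = 340
  C-H: 6 × 405 = 2430
  Σ(broken) = 2770 kJ
Bonds formed (products):
  C-H: 4 × 405 = 1620
  C=C: 1 × 596 = 596
  H-H: 1 × 446 = 446
  Σ(formed) = 2662 kJ
ΔH = Σ(broken) − Σ(formed) = 2770 − 2662 = +108 kJ

ΔH ≈ +108 kJ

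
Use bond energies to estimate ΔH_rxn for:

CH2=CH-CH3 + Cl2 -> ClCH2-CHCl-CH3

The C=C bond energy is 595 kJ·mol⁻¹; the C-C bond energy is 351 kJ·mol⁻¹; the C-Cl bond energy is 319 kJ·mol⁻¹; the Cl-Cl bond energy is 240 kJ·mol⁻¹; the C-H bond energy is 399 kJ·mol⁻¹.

ΔH ≈ −154 kJ

Bonds broken (reactants):
  C-C: 1 × 351 = 351
  C-H: 6 × 399 = 2394
  C=C: 1 × 595 = 595
  Cl-Cl: 1 × 240 = 240
  Σ(broken) = 3580 kJ
Bonds formed (products):
  C-C: 2 × 351 = 702
  C-Cl: 2 × 319 = 638
  C-H: 6 × 399 = 2394
  Σ(formed) = 3734 kJ
ΔH = Σ(broken) − Σ(formed) = 3580 − 3734 = −154 kJ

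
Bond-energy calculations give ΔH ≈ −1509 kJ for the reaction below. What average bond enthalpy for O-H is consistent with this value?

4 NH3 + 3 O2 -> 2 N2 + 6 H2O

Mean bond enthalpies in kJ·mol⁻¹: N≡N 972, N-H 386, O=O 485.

Let D be the O-H bond energy.
Σ(broken) = 12×386 + 3×485 = 6087
Σ(formed) = 2×972 + 12×D = 1944 + 12D
ΔH = Σ(broken) − Σ(formed) = (6087) − (1944 + 12D) = +4143 − 12D
Setting this equal to −1509 kJ gives 12D = 5652, so D = 471 kJ/mol.

D(O-H) ≈ 471 kJ/mol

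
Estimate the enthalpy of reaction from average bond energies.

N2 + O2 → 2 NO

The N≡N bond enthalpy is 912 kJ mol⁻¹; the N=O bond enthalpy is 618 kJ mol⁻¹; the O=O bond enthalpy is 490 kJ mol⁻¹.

Bonds broken (reactants):
  N≡N: 1 × 912 = 912
  O=O: 1 × 490 = 490
  Σ(broken) = 1402 kJ
Bonds formed (products):
  N=O: 2 × 618 = 1236
  Σ(formed) = 1236 kJ
ΔH = Σ(broken) − Σ(formed) = 1402 − 1236 = +166 kJ

ΔH ≈ +166 kJ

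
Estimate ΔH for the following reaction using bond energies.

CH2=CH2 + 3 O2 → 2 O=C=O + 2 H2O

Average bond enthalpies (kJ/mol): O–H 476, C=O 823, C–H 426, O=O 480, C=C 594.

Bonds broken (reactants):
  C–H: 4 × 426 = 1704
  C=C: 1 × 594 = 594
  O=O: 3 × 480 = 1440
  Σ(broken) = 3738 kJ
Bonds formed (products):
  C=O: 4 × 823 = 3292
  O–H: 4 × 476 = 1904
  Σ(formed) = 5196 kJ
ΔH = Σ(broken) − Σ(formed) = 3738 − 5196 = −1458 kJ

ΔH ≈ −1458 kJ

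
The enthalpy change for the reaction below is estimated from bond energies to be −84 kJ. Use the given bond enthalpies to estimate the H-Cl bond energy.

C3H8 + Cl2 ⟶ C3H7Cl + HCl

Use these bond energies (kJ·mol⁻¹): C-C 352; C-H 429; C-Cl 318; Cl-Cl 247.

Let D be the H-Cl bond energy.
Σ(broken) = 2×352 + 8×429 + 1×247 = 4383
Σ(formed) = 2×352 + 1×318 + 7×429 + 1×D = 4025 + D
ΔH = Σ(broken) − Σ(formed) = (4383) − (4025 + D) = +358 − D
Setting this equal to −84 kJ gives D = 442 kJ/mol.

D(H-Cl) ≈ 442 kJ/mol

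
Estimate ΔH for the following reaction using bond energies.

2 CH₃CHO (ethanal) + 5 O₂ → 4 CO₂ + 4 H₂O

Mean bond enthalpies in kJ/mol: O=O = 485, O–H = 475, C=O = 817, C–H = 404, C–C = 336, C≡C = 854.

ΔH ≈ −2373 kJ

Bonds broken (reactants):
  C–C: 2 × 336 = 672
  C–H: 8 × 404 = 3232
  C=O: 2 × 817 = 1634
  O=O: 5 × 485 = 2425
  Σ(broken) = 7963 kJ
Bonds formed (products):
  C=O: 8 × 817 = 6536
  O–H: 8 × 475 = 3800
  Σ(formed) = 10336 kJ
ΔH = Σ(broken) − Σ(formed) = 7963 − 10336 = −2373 kJ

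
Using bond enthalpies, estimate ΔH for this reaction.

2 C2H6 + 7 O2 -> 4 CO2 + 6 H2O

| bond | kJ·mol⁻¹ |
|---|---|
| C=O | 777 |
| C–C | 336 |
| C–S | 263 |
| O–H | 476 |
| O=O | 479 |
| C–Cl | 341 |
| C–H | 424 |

Bonds broken (reactants):
  C–C: 2 × 336 = 672
  C–H: 12 × 424 = 5088
  O=O: 7 × 479 = 3353
  Σ(broken) = 9113 kJ
Bonds formed (products):
  C=O: 8 × 777 = 6216
  O–H: 12 × 476 = 5712
  Σ(formed) = 11928 kJ
ΔH = Σ(broken) − Σ(formed) = 9113 − 11928 = −2815 kJ

ΔH ≈ −2815 kJ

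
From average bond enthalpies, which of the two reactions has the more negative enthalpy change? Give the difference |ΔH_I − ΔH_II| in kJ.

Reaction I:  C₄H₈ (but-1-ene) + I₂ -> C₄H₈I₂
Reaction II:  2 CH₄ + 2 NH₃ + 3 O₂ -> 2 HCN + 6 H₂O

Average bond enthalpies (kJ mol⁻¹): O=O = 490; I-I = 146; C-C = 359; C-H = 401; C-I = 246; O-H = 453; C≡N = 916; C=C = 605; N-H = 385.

Reaction I:
  Bonds broken (reactants):
    C-C: 2 × 359 = 718
    C-H: 8 × 401 = 3208
    C=C: 1 × 605 = 605
    I-I: 1 × 146 = 146
    Σ(broken) = 4677 kJ
  Bonds formed (products):
    C-C: 3 × 359 = 1077
    C-H: 8 × 401 = 3208
    C-I: 2 × 246 = 492
    Σ(formed) = 4777 kJ
  ΔH_I = 4677 − 4777 = −100 kJ
Reaction II:
  Bonds broken (reactants):
    C-H: 8 × 401 = 3208
    N-H: 6 × 385 = 2310
    O=O: 3 × 490 = 1470
    Σ(broken) = 6988 kJ
  Bonds formed (products):
    C≡N: 2 × 916 = 1832
    C-H: 2 × 401 = 802
    O-H: 12 × 453 = 5436
    Σ(formed) = 8070 kJ
  ΔH_II = 6988 − 8070 = −1082 kJ
ΔH_I − ΔH_II = +982 kJ, so reaction II has the more negative ΔH; |ΔH_I − ΔH_II| = 982 kJ.

Reaction II, by 982 kJ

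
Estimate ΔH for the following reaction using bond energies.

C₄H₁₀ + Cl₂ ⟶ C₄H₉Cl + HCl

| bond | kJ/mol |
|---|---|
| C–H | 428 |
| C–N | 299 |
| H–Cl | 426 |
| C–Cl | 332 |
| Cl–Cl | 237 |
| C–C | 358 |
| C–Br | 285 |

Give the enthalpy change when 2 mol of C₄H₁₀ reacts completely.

ΔH = −186 kJ

Bonds broken (reactants):
  C–C: 3 × 358 = 1074
  C–H: 10 × 428 = 4280
  Cl–Cl: 1 × 237 = 237
  Σ(broken) = 5591 kJ
Bonds formed (products):
  C–C: 3 × 358 = 1074
  C–Cl: 1 × 332 = 332
  C–H: 9 × 428 = 3852
  H–Cl: 1 × 426 = 426
  Σ(formed) = 5684 kJ
ΔH = Σ(broken) − Σ(formed) = 5591 − 5684 = −93 kJ
For 2× the reaction as written: 2 × (−93) = −186 kJ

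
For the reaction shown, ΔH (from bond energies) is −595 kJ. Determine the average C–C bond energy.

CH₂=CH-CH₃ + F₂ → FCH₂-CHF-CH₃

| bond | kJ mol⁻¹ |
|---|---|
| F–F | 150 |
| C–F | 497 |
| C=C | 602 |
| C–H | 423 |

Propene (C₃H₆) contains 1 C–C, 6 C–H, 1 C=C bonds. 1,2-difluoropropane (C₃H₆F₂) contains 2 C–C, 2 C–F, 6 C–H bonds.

D(C–C) ≈ 353 kJ/mol

Let D be the C–C bond energy.
Σ(broken) = 1×D + 6×423 + 1×602 + 1×150 = 3290 + D
Σ(formed) = 2×D + 2×497 + 6×423 = 3532 + 2D
ΔH = Σ(broken) − Σ(formed) = (3290 + D) − (3532 + 2D) = −242 − D
Setting this equal to −595 kJ gives D = 353 kJ/mol.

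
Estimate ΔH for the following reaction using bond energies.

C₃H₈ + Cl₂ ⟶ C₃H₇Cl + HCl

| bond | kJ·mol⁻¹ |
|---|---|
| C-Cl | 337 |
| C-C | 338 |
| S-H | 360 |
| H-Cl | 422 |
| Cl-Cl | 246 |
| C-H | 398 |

ΔH ≈ −115 kJ

Bonds broken (reactants):
  C-C: 2 × 338 = 676
  C-H: 8 × 398 = 3184
  Cl-Cl: 1 × 246 = 246
  Σ(broken) = 4106 kJ
Bonds formed (products):
  C-C: 2 × 338 = 676
  C-Cl: 1 × 337 = 337
  C-H: 7 × 398 = 2786
  H-Cl: 1 × 422 = 422
  Σ(formed) = 4221 kJ
ΔH = Σ(broken) − Σ(formed) = 4106 − 4221 = −115 kJ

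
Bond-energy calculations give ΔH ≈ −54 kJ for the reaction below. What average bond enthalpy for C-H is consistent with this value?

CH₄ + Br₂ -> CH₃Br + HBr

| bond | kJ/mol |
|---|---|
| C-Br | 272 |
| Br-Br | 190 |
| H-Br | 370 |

Let D be the C-H bond energy.
Σ(broken) = 1×190 + 4×D = 190 + 4D
Σ(formed) = 1×272 + 3×D + 1×370 = 642 + 3D
ΔH = Σ(broken) − Σ(formed) = (190 + 4D) − (642 + 3D) = −452 + D
Setting this equal to −54 kJ gives D = 398 kJ/mol.

D(C-H) ≈ 398 kJ/mol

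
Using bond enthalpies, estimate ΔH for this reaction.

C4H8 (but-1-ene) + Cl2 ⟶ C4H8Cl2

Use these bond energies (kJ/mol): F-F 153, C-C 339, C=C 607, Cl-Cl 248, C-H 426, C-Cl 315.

Bonds broken (reactants):
  C-C: 2 × 339 = 678
  C-H: 8 × 426 = 3408
  C=C: 1 × 607 = 607
  Cl-Cl: 1 × 248 = 248
  Σ(broken) = 4941 kJ
Bonds formed (products):
  C-C: 3 × 339 = 1017
  C-Cl: 2 × 315 = 630
  C-H: 8 × 426 = 3408
  Σ(formed) = 5055 kJ
ΔH = Σ(broken) − Σ(formed) = 4941 − 5055 = −114 kJ

ΔH ≈ −114 kJ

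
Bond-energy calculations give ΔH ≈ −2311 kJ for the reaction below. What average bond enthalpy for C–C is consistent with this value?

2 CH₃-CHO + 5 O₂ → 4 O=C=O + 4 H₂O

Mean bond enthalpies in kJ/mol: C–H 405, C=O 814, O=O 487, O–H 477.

D(C–C) ≈ 357 kJ/mol

Let D be the C–C bond energy.
Σ(broken) = 2×D + 8×405 + 2×814 + 5×487 = 7303 + 2D
Σ(formed) = 8×814 + 8×477 = 10328
ΔH = Σ(broken) − Σ(formed) = (7303 + 2D) − (10328) = −3025 + 2D
Setting this equal to −2311 kJ gives 2D = 714, so D = 357 kJ/mol.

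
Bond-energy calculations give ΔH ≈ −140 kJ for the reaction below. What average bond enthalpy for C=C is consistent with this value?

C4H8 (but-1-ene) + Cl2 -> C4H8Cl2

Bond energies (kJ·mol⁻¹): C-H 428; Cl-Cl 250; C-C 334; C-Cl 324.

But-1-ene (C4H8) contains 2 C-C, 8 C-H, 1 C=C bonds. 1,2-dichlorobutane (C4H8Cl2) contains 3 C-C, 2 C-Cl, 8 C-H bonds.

Let D be the C=C bond energy.
Σ(broken) = 2×334 + 8×428 + 1×D + 1×250 = 4342 + D
Σ(formed) = 3×334 + 2×324 + 8×428 = 5074
ΔH = Σ(broken) − Σ(formed) = (4342 + D) − (5074) = −732 + D
Setting this equal to −140 kJ gives D = 592 kJ/mol.

D(C=C) ≈ 592 kJ/mol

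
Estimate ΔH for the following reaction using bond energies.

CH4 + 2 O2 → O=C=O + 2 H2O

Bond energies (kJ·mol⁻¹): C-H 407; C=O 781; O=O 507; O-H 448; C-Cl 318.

Bonds broken (reactants):
  C-H: 4 × 407 = 1628
  O=O: 2 × 507 = 1014
  Σ(broken) = 2642 kJ
Bonds formed (products):
  C=O: 2 × 781 = 1562
  O-H: 4 × 448 = 1792
  Σ(formed) = 3354 kJ
ΔH = Σ(broken) − Σ(formed) = 2642 − 3354 = −712 kJ

ΔH ≈ −712 kJ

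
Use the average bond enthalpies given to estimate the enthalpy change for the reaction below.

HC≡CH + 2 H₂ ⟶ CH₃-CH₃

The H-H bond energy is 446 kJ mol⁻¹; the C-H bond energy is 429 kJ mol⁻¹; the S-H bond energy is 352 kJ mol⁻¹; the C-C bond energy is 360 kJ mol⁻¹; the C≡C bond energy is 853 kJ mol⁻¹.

Bonds broken (reactants):
  C≡C: 1 × 853 = 853
  C-H: 2 × 429 = 858
  H-H: 2 × 446 = 892
  Σ(broken) = 2603 kJ
Bonds formed (products):
  C-C: 1 × 360 = 360
  C-H: 6 × 429 = 2574
  Σ(formed) = 2934 kJ
ΔH = Σ(broken) − Σ(formed) = 2603 − 2934 = −331 kJ

ΔH ≈ −331 kJ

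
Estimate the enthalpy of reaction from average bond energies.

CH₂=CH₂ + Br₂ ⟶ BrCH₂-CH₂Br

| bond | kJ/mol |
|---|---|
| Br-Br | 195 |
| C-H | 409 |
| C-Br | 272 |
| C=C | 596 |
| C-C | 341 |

Bonds broken (reactants):
  Br-Br: 1 × 195 = 195
  C-H: 4 × 409 = 1636
  C=C: 1 × 596 = 596
  Σ(broken) = 2427 kJ
Bonds formed (products):
  C-Br: 2 × 272 = 544
  C-C: 1 × 341 = 341
  C-H: 4 × 409 = 1636
  Σ(formed) = 2521 kJ
ΔH = Σ(broken) − Σ(formed) = 2427 − 2521 = −94 kJ

ΔH ≈ −94 kJ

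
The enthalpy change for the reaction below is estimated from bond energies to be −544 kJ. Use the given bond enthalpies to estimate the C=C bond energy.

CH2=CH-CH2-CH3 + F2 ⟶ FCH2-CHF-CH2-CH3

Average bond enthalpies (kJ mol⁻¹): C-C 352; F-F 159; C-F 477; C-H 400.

D(C=C) ≈ 603 kJ/mol

Let D be the C=C bond energy.
Σ(broken) = 2×352 + 8×400 + 1×D + 1×159 = 4063 + D
Σ(formed) = 3×352 + 2×477 + 8×400 = 5210
ΔH = Σ(broken) − Σ(formed) = (4063 + D) − (5210) = −1147 + D
Setting this equal to −544 kJ gives D = 603 kJ/mol.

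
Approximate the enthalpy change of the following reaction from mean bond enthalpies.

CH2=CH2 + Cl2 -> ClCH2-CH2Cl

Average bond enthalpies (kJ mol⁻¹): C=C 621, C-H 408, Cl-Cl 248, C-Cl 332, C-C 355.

ΔH ≈ −150 kJ

Bonds broken (reactants):
  C-H: 4 × 408 = 1632
  C=C: 1 × 621 = 621
  Cl-Cl: 1 × 248 = 248
  Σ(broken) = 2501 kJ
Bonds formed (products):
  C-C: 1 × 355 = 355
  C-Cl: 2 × 332 = 664
  C-H: 4 × 408 = 1632
  Σ(formed) = 2651 kJ
ΔH = Σ(broken) − Σ(formed) = 2501 − 2651 = −150 kJ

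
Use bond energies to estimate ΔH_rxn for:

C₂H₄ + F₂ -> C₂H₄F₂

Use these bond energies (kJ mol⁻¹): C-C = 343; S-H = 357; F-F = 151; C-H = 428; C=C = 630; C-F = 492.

ΔH ≈ −546 kJ

Bonds broken (reactants):
  C-H: 4 × 428 = 1712
  C=C: 1 × 630 = 630
  F-F: 1 × 151 = 151
  Σ(broken) = 2493 kJ
Bonds formed (products):
  C-C: 1 × 343 = 343
  C-F: 2 × 492 = 984
  C-H: 4 × 428 = 1712
  Σ(formed) = 3039 kJ
ΔH = Σ(broken) − Σ(formed) = 2493 − 3039 = −546 kJ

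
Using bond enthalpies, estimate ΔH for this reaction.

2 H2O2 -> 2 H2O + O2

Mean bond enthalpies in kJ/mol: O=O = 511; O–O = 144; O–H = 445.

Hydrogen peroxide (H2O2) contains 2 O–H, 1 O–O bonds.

Bonds broken (reactants):
  O–H: 4 × 445 = 1780
  O–O: 2 × 144 = 288
  Σ(broken) = 2068 kJ
Bonds formed (products):
  O–H: 4 × 445 = 1780
  O=O: 1 × 511 = 511
  Σ(formed) = 2291 kJ
ΔH = Σ(broken) − Σ(formed) = 2068 − 2291 = −223 kJ

ΔH ≈ −223 kJ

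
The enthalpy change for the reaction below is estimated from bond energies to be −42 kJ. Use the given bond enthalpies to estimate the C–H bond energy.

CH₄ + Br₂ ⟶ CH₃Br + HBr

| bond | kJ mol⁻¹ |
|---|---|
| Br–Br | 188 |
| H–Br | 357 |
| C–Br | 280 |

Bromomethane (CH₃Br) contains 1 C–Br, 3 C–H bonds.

D(C–H) ≈ 407 kJ/mol

Let D be the C–H bond energy.
Σ(broken) = 1×188 + 4×D = 188 + 4D
Σ(formed) = 1×280 + 3×D + 1×357 = 637 + 3D
ΔH = Σ(broken) − Σ(formed) = (188 + 4D) − (637 + 3D) = −449 + D
Setting this equal to −42 kJ gives D = 407 kJ/mol.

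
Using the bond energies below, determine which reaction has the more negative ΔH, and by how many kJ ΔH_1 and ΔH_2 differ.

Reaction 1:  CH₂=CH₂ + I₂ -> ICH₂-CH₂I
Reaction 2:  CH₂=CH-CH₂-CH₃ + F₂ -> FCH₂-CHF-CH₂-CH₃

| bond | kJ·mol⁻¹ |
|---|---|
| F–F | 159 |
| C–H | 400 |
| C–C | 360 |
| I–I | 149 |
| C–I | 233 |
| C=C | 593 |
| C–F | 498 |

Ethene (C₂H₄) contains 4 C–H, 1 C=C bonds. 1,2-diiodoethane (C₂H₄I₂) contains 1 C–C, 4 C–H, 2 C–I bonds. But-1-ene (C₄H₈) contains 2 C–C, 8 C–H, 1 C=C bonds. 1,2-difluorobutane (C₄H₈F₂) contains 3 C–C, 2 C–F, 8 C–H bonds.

Reaction 2, by 520 kJ

Reaction 1:
  Bonds broken (reactants):
    C–H: 4 × 400 = 1600
    C=C: 1 × 593 = 593
    I–I: 1 × 149 = 149
    Σ(broken) = 2342 kJ
  Bonds formed (products):
    C–C: 1 × 360 = 360
    C–H: 4 × 400 = 1600
    C–I: 2 × 233 = 466
    Σ(formed) = 2426 kJ
  ΔH_1 = 2342 − 2426 = −84 kJ
Reaction 2:
  Bonds broken (reactants):
    C–C: 2 × 360 = 720
    C–H: 8 × 400 = 3200
    C=C: 1 × 593 = 593
    F–F: 1 × 159 = 159
    Σ(broken) = 4672 kJ
  Bonds formed (products):
    C–C: 3 × 360 = 1080
    C–F: 2 × 498 = 996
    C–H: 8 × 400 = 3200
    Σ(formed) = 5276 kJ
  ΔH_2 = 4672 − 5276 = −604 kJ
ΔH_1 − ΔH_2 = +520 kJ, so reaction 2 has the more negative ΔH; |ΔH_1 − ΔH_2| = 520 kJ.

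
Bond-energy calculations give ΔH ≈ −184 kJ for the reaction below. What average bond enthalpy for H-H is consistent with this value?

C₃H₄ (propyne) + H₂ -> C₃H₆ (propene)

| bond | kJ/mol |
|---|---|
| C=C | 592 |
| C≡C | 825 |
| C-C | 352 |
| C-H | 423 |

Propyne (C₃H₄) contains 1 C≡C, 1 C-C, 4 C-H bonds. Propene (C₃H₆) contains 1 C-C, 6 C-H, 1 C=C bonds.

Let D be the H-H bond energy.
Σ(broken) = 1×825 + 1×352 + 4×423 + 1×D = 2869 + D
Σ(formed) = 1×352 + 6×423 + 1×592 = 3482
ΔH = Σ(broken) − Σ(formed) = (2869 + D) − (3482) = −613 + D
Setting this equal to −184 kJ gives D = 429 kJ/mol.

D(H-H) ≈ 429 kJ/mol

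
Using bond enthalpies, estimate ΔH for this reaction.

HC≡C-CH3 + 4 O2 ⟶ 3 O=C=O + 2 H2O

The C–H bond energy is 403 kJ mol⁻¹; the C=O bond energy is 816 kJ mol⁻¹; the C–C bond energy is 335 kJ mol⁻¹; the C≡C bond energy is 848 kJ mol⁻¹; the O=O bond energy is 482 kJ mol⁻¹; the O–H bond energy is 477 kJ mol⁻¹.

Bonds broken (reactants):
  C≡C: 1 × 848 = 848
  C–C: 1 × 335 = 335
  C–H: 4 × 403 = 1612
  O=O: 4 × 482 = 1928
  Σ(broken) = 4723 kJ
Bonds formed (products):
  C=O: 6 × 816 = 4896
  O–H: 4 × 477 = 1908
  Σ(formed) = 6804 kJ
ΔH = Σ(broken) − Σ(formed) = 4723 − 6804 = −2081 kJ

ΔH ≈ −2081 kJ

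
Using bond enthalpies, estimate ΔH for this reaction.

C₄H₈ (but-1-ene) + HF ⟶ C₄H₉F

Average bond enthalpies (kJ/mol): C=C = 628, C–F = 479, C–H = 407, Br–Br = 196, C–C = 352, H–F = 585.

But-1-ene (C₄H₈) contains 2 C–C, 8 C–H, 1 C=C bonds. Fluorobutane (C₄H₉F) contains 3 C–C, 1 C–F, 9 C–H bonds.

ΔH ≈ −25 kJ

Bonds broken (reactants):
  C–C: 2 × 352 = 704
  C–H: 8 × 407 = 3256
  C=C: 1 × 628 = 628
  H–F: 1 × 585 = 585
  Σ(broken) = 5173 kJ
Bonds formed (products):
  C–C: 3 × 352 = 1056
  C–F: 1 × 479 = 479
  C–H: 9 × 407 = 3663
  Σ(formed) = 5198 kJ
ΔH = Σ(broken) − Σ(formed) = 5173 − 5198 = −25 kJ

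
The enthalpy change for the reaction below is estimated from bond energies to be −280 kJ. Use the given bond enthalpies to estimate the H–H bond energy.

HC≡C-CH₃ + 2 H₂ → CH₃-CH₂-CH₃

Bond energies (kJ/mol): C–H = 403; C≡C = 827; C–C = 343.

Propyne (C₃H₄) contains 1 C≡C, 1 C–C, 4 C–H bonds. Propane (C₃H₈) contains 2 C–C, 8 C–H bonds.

D(H–H) ≈ 424 kJ/mol

Let D be the H–H bond energy.
Σ(broken) = 1×827 + 1×343 + 4×403 + 2×D = 2782 + 2D
Σ(formed) = 2×343 + 8×403 = 3910
ΔH = Σ(broken) − Σ(formed) = (2782 + 2D) − (3910) = −1128 + 2D
Setting this equal to −280 kJ gives 2D = 848, so D = 424 kJ/mol.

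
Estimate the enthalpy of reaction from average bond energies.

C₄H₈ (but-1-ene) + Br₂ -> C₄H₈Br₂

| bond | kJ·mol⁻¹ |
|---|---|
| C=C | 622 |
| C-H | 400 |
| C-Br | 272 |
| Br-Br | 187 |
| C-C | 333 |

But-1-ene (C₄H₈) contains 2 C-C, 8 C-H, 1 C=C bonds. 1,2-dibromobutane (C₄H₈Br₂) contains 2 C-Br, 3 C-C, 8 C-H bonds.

Bonds broken (reactants):
  Br-Br: 1 × 187 = 187
  C-C: 2 × 333 = 666
  C-H: 8 × 400 = 3200
  C=C: 1 × 622 = 622
  Σ(broken) = 4675 kJ
Bonds formed (products):
  C-Br: 2 × 272 = 544
  C-C: 3 × 333 = 999
  C-H: 8 × 400 = 3200
  Σ(formed) = 4743 kJ
ΔH = Σ(broken) − Σ(formed) = 4675 − 4743 = −68 kJ

ΔH ≈ −68 kJ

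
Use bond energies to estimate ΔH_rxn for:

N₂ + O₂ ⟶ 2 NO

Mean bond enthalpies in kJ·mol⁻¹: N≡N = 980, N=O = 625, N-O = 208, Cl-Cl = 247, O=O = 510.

Bonds broken (reactants):
  N≡N: 1 × 980 = 980
  O=O: 1 × 510 = 510
  Σ(broken) = 1490 kJ
Bonds formed (products):
  N=O: 2 × 625 = 1250
  Σ(formed) = 1250 kJ
ΔH = Σ(broken) − Σ(formed) = 1490 − 1250 = +240 kJ

ΔH ≈ +240 kJ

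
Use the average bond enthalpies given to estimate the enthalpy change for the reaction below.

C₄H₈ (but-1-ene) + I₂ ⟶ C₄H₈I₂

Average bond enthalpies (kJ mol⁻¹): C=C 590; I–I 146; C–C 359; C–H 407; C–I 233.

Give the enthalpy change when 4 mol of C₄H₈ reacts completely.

Bonds broken (reactants):
  C–C: 2 × 359 = 718
  C–H: 8 × 407 = 3256
  C=C: 1 × 590 = 590
  I–I: 1 × 146 = 146
  Σ(broken) = 4710 kJ
Bonds formed (products):
  C–C: 3 × 359 = 1077
  C–H: 8 × 407 = 3256
  C–I: 2 × 233 = 466
  Σ(formed) = 4799 kJ
ΔH = Σ(broken) − Σ(formed) = 4710 − 4799 = −89 kJ
For 4× the reaction as written: 4 × (−89) = −356 kJ

ΔH = −356 kJ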